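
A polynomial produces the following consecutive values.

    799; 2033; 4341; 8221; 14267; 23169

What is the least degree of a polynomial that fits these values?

D1: 1234, 2308, 3880, 6046, 8902
D2: 1074, 1572, 2166, 2856
D3: 498, 594, 690
D4: 96, 96
The fourth differences are constant, so the polynomial has degree 4.

4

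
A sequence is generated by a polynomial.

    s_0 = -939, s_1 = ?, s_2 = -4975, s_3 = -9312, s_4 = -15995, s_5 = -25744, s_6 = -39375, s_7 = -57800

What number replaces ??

-2360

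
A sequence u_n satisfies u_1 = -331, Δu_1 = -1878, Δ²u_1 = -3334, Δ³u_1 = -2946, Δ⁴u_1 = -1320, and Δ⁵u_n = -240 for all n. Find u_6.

Build the table forward from the leading diagonal:
Δ⁵: -240  -240  -240  -240  -240  -240
Δ⁴: -1320  -1560  -1800  -2040  -2280  -2520
Δ³: -2946  -4266  -5826  -7626  -9666  -11946
Δ²: -3334  -6280  -10546  -16372  -23998  -33664
Δ: -1878  -5212  -11492  -22038  -38410  -62408
u: -331  -2209  -7421  -18913  -40951  -79361

-79361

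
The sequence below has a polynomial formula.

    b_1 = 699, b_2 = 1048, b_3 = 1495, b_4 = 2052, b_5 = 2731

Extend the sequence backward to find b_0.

D1: 349  447  557  679
D2: 98  110  122
D3: 12  12
The third differences are constant at 12.
Work back: 98 − 12 = 86;  349 − 86 = 263;  699 − 263 = 436

436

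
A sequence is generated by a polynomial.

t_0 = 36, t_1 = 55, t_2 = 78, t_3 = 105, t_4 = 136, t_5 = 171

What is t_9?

351

19, 23, 27, 31, 35
4, 4, 4, 4
Constant second difference = 4, so extend:
35 + 4 = 39;  171 + 39 = 210
39 + 4 = 43;  210 + 43 = 253
43 + 4 = 47;  253 + 47 = 300
47 + 4 = 51;  300 + 51 = 351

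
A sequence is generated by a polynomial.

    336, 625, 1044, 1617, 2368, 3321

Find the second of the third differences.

24

D1: 289, 419, 573, 751, 953
D2: 130, 154, 178, 202
D3: 24, 24, 24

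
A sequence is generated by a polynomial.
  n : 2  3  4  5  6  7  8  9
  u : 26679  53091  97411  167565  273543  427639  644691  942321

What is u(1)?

12073

Δ: 26412  44320  70154  105978  154096  217052  297630
Δ²: 17908  25834  35824  48118  62956  80578
Δ³: 7926  9990  12294  14838  17622
Δ⁴: 2064  2304  2544  2784
Δ⁵: 240  240  240
The fifth differences are constant at 240.
Work back: 2064 − 240 = 1824;  7926 − 1824 = 6102;  17908 − 6102 = 11806;  26412 − 11806 = 14606;  26679 − 14606 = 12073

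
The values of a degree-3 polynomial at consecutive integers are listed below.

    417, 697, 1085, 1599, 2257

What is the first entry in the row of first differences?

280

D1: 280, 388, 514, 658
D2: 108, 126, 144
D3: 18, 18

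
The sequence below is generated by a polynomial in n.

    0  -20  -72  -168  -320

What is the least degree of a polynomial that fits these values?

3

Δ: -20, -52, -96, -152
Δ²: -32, -44, -56
Δ³: -12, -12
The third differences are constant, so the polynomial has degree 3.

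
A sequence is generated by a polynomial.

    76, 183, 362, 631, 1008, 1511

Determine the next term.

2158

107, 179, 269, 377, 503
72, 90, 108, 126
18, 18, 18
Third differences constant at 18.
126 + 18 = 144;  503 + 144 = 647;  1511 + 647 = 2158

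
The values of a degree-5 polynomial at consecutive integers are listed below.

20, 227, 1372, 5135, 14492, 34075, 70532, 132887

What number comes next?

232900

207, 1145, 3763, 9357, 19583, 36457, 62355
938, 2618, 5594, 10226, 16874, 25898
1680, 2976, 4632, 6648, 9024
1296, 1656, 2016, 2376
360, 360, 360
The fifth differences are constant (360).
2376 + 360 = 2736;  9024 + 2736 = 11760;  25898 + 11760 = 37658;  62355 + 37658 = 100013;  132887 + 100013 = 232900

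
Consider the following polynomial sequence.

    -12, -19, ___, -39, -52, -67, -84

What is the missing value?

Using the last 4 terms:
First differences: -13  -15  -17
Second differences: -2  -2
Constant second difference = -2.
Extend backward: -13 + 2 = -11;  -39 + 11 = -28

-28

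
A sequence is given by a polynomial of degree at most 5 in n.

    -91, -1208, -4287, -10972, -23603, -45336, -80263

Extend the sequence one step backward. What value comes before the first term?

132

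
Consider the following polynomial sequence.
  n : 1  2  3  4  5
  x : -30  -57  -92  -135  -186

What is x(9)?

Δ: -27, -35, -43, -51
Δ²: -8, -8, -8
Constant second difference = -8, so extend:
-51 − 8 = -59;  -186 − 59 = -245
-59 − 8 = -67;  -245 − 67 = -312
-67 − 8 = -75;  -312 − 75 = -387
-75 − 8 = -83;  -387 − 83 = -470

-470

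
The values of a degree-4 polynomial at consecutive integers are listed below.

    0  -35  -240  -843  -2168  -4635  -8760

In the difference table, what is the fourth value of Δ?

-1325

D1: -35, -205, -603, -1325, -2467, -4125
D2: -170, -398, -722, -1142, -1658
D3: -228, -324, -420, -516
D4: -96, -96, -96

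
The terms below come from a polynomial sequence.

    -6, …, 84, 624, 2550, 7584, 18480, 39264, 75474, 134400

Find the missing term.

Using the last 8 terms:
Δ: 540, 1926, 5034, 10896, 20784, 36210, 58926
Δ²: 1386, 3108, 5862, 9888, 15426, 22716
Δ³: 1722, 2754, 4026, 5538, 7290
Δ⁴: 1032, 1272, 1512, 1752
Δ⁵: 240, 240, 240
Constant fifth difference = 240.
Extend backward: 1032 − 240 = 792;  1722 − 792 = 930;  1386 − 930 = 456;  540 − 456 = 84;  84 − 84 = 0

0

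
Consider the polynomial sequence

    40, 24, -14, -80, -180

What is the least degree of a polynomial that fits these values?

-16, -38, -66, -100
-22, -28, -34
-6, -6
The third differences are constant, so the polynomial has degree 3.

3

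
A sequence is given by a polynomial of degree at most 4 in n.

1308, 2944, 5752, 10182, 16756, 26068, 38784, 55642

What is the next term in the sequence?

77452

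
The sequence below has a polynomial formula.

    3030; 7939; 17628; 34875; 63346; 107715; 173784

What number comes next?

268603

4909, 9689, 17247, 28471, 44369, 66069
4780, 7558, 11224, 15898, 21700
2778, 3666, 4674, 5802
888, 1008, 1128
120, 120
Fifth differences constant at 120.
1128 + 120 = 1248;  5802 + 1248 = 7050;  21700 + 7050 = 28750;  66069 + 28750 = 94819;  173784 + 94819 = 268603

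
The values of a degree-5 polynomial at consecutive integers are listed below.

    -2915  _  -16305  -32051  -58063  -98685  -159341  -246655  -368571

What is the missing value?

-7441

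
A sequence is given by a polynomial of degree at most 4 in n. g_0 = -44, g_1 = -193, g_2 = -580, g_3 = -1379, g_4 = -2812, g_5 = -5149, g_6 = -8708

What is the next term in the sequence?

-13855

D1: -149 , -387 , -799 , -1433 , -2337 , -3559
D2: -238 , -412 , -634 , -904 , -1222
D3: -174 , -222 , -270 , -318
D4: -48 , -48 , -48
Fourth differences constant at -48.
-318 − 48 = -366;  -1222 − 366 = -1588;  -3559 − 1588 = -5147;  -8708 − 5147 = -13855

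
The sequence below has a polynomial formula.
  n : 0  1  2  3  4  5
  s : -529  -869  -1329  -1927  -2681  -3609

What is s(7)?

-6059

First differences: -340, -460, -598, -754, -928
Second differences: -120, -138, -156, -174
Third differences: -18, -18, -18
Constant third difference = -18, so extend:
-174 − 18 = -192;  -928 − 192 = -1120;  -3609 − 1120 = -4729
-192 − 18 = -210;  -1120 − 210 = -1330;  -4729 − 1330 = -6059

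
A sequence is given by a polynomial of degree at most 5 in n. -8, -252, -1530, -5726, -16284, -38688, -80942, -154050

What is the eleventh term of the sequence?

D1: -244  -1278  -4196  -10558  -22404  -42254  -73108
D2: -1034  -2918  -6362  -11846  -19850  -30854
D3: -1884  -3444  -5484  -8004  -11004
D4: -1560  -2040  -2520  -3000
D5: -480  -480  -480
Fifth differences constant at -480.
-3000 − 480 = -3480;  -11004 − 3480 = -14484;  -30854 − 14484 = -45338;  -73108 − 45338 = -118446;  -154050 − 118446 = -272496
-3480 − 480 = -3960;  -14484 − 3960 = -18444;  -45338 − 18444 = -63782;  -118446 − 63782 = -182228;  -272496 − 182228 = -454724
-3960 − 480 = -4440;  -18444 − 4440 = -22884;  -63782 − 22884 = -86666;  -182228 − 86666 = -268894;  -454724 − 268894 = -723618

-723618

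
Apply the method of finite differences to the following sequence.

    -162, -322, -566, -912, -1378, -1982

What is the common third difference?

D1: -160, -244, -346, -466, -604
D2: -84, -102, -120, -138
D3: -18, -18, -18

-18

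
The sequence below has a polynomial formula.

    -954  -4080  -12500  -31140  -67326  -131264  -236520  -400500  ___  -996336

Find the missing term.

Using the first 8 terms:
Δ: -3126  -8420  -18640  -36186  -63938  -105256  -163980
Δ²: -5294  -10220  -17546  -27752  -41318  -58724
Δ³: -4926  -7326  -10206  -13566  -17406
Δ⁴: -2400  -2880  -3360  -3840
Δ⁵: -480  -480  -480
Constant fifth difference = -480.
Extend forward: -3840 − 480 = -4320;  -17406 − 4320 = -21726;  -58724 − 21726 = -80450;  -163980 − 80450 = -244430;  -400500 − 244430 = -644930

-644930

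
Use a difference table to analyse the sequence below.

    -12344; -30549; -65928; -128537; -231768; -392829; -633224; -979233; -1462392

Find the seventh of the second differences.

Δ: -18205, -35379, -62609, -103231, -161061, -240395, -346009, -483159
Δ²: -17174, -27230, -40622, -57830, -79334, -105614, -137150
Δ³: -10056, -13392, -17208, -21504, -26280, -31536
Δ⁴: -3336, -3816, -4296, -4776, -5256
Δ⁵: -480, -480, -480, -480

-137150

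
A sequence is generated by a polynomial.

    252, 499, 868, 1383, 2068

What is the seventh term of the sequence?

D1: 247, 369, 515, 685
D2: 122, 146, 170
D3: 24, 24
Constant third difference = 24, so extend:
170 + 24 = 194;  685 + 194 = 879;  2068 + 879 = 2947
194 + 24 = 218;  879 + 218 = 1097;  2947 + 1097 = 4044

4044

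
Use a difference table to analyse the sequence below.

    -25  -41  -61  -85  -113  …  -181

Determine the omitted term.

Using the first 5 terms:
Δ: -16  -20  -24  -28
Δ²: -4  -4  -4
Constant second difference = -4.
Extend forward: -28 − 4 = -32;  -113 − 32 = -145

-145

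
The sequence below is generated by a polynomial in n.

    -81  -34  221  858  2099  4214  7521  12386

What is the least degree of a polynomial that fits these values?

4

D1: 47, 255, 637, 1241, 2115, 3307, 4865
D2: 208, 382, 604, 874, 1192, 1558
D3: 174, 222, 270, 318, 366
D4: 48, 48, 48, 48
The fourth differences are constant, so the polynomial has degree 4.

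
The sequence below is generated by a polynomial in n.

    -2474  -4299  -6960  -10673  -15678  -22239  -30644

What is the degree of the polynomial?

-1825, -2661, -3713, -5005, -6561, -8405
-836, -1052, -1292, -1556, -1844
-216, -240, -264, -288
-24, -24, -24
The fourth differences are constant, so the polynomial has degree 4.

4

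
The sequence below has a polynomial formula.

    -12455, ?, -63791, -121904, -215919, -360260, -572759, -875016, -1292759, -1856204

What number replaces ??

Using the last 8 terms:
D1: -58113, -94015, -144341, -212499, -302257, -417743, -563445
D2: -35902, -50326, -68158, -89758, -115486, -145702
D3: -14424, -17832, -21600, -25728, -30216
D4: -3408, -3768, -4128, -4488
D5: -360, -360, -360
Constant fifth difference = -360.
Extend backward: -3408 + 360 = -3048;  -14424 + 3048 = -11376;  -35902 + 11376 = -24526;  -58113 + 24526 = -33587;  -63791 + 33587 = -30204

-30204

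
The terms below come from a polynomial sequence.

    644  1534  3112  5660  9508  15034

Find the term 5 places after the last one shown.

Δ: 890, 1578, 2548, 3848, 5526
Δ²: 688, 970, 1300, 1678
Δ³: 282, 330, 378
Δ⁴: 48, 48
Fourth differences constant at 48.
378 + 48 = 426;  1678 + 426 = 2104;  5526 + 2104 = 7630;  15034 + 7630 = 22664
426 + 48 = 474;  2104 + 474 = 2578;  7630 + 2578 = 10208;  22664 + 10208 = 32872
474 + 48 = 522;  2578 + 522 = 3100;  10208 + 3100 = 13308;  32872 + 13308 = 46180
522 + 48 = 570;  3100 + 570 = 3670;  13308 + 3670 = 16978;  46180 + 16978 = 63158
570 + 48 = 618;  3670 + 618 = 4288;  16978 + 4288 = 21266;  63158 + 21266 = 84424

84424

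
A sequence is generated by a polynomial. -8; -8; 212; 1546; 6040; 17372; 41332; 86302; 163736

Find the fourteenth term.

D1: 0 , 220 , 1334 , 4494 , 11332 , 23960 , 44970 , 77434
D2: 220 , 1114 , 3160 , 6838 , 12628 , 21010 , 32464
D3: 894 , 2046 , 3678 , 5790 , 8382 , 11454
D4: 1152 , 1632 , 2112 , 2592 , 3072
D5: 480 , 480 , 480 , 480
The fifth differences are constant (480).
3072 + 480 = 3552;  11454 + 3552 = 15006;  32464 + 15006 = 47470;  77434 + 47470 = 124904;  163736 + 124904 = 288640
3552 + 480 = 4032;  15006 + 4032 = 19038;  47470 + 19038 = 66508;  124904 + 66508 = 191412;  288640 + 191412 = 480052
4032 + 480 = 4512;  19038 + 4512 = 23550;  66508 + 23550 = 90058;  191412 + 90058 = 281470;  480052 + 281470 = 761522
4512 + 480 = 4992;  23550 + 4992 = 28542;  90058 + 28542 = 118600;  281470 + 118600 = 400070;  761522 + 400070 = 1161592
4992 + 480 = 5472;  28542 + 5472 = 34014;  118600 + 34014 = 152614;  400070 + 152614 = 552684;  1161592 + 552684 = 1714276

1714276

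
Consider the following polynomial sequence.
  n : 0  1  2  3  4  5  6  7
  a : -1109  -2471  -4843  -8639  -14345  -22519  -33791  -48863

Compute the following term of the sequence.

D1: -1362  -2372  -3796  -5706  -8174  -11272  -15072
D2: -1010  -1424  -1910  -2468  -3098  -3800
D3: -414  -486  -558  -630  -702
D4: -72  -72  -72  -72
Constant fourth difference = -72, so extend:
-702 − 72 = -774;  -3800 − 774 = -4574;  -15072 − 4574 = -19646;  -48863 − 19646 = -68509

-68509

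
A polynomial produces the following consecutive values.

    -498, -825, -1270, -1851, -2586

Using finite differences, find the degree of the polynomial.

3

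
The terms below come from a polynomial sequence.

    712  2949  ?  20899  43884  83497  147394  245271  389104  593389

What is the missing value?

8686

Using the last 7 terms:
First differences: 22985  39613  63897  97877  143833  204285
Second differences: 16628  24284  33980  45956  60452
Third differences: 7656  9696  11976  14496
Fourth differences: 2040  2280  2520
Fifth differences: 240  240
Constant fifth difference = 240.
Extend backward: 2040 − 240 = 1800;  7656 − 1800 = 5856;  16628 − 5856 = 10772;  22985 − 10772 = 12213;  20899 − 12213 = 8686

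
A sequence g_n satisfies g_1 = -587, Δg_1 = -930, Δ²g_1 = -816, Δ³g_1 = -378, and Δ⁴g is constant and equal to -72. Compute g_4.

Build the table forward from the leading diagonal:
Δ⁴: -72  -72  -72  -72
Δ³: -378  -450  -522  -594
Δ²: -816  -1194  -1644  -2166
Δ: -930  -1746  -2940  -4584
g: -587  -1517  -3263  -6203

-6203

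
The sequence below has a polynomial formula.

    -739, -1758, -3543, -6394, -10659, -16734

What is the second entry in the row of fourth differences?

-48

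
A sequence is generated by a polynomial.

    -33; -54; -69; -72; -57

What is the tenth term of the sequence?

Δ: -21 , -15 , -3 , 15
Δ²: 6 , 12 , 18
Δ³: 6 , 6
Constant third difference = 6, so extend:
18 + 6 = 24;  15 + 24 = 39;  -57 + 39 = -18
24 + 6 = 30;  39 + 30 = 69;  -18 + 69 = 51
30 + 6 = 36;  69 + 36 = 105;  51 + 105 = 156
36 + 6 = 42;  105 + 42 = 147;  156 + 147 = 303
42 + 6 = 48;  147 + 48 = 195;  303 + 195 = 498

498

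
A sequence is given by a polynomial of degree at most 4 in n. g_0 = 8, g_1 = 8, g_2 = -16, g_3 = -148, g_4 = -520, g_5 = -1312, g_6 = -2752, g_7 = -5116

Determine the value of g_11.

-31012

Δ: 0  -24  -132  -372  -792  -1440  -2364
Δ²: -24  -108  -240  -420  -648  -924
Δ³: -84  -132  -180  -228  -276
Δ⁴: -48  -48  -48  -48
The fourth differences are constant (-48).
-276 − 48 = -324;  -924 − 324 = -1248;  -2364 − 1248 = -3612;  -5116 − 3612 = -8728
-324 − 48 = -372;  -1248 − 372 = -1620;  -3612 − 1620 = -5232;  -8728 − 5232 = -13960
-372 − 48 = -420;  -1620 − 420 = -2040;  -5232 − 2040 = -7272;  -13960 − 7272 = -21232
-420 − 48 = -468;  -2040 − 468 = -2508;  -7272 − 2508 = -9780;  -21232 − 9780 = -31012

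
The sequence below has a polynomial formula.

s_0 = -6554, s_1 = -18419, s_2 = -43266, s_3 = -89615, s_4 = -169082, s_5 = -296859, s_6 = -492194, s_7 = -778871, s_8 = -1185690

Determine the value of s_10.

-2502914

Δ: -11865  -24847  -46349  -79467  -127777  -195335  -286677  -406819
Δ²: -12982  -21502  -33118  -48310  -67558  -91342  -120142
Δ³: -8520  -11616  -15192  -19248  -23784  -28800
Δ⁴: -3096  -3576  -4056  -4536  -5016
Δ⁵: -480  -480  -480  -480
Constant fifth difference = -480, so extend:
-5016 − 480 = -5496;  -28800 − 5496 = -34296;  -120142 − 34296 = -154438;  -406819 − 154438 = -561257;  -1185690 − 561257 = -1746947
-5496 − 480 = -5976;  -34296 − 5976 = -40272;  -154438 − 40272 = -194710;  -561257 − 194710 = -755967;  -1746947 − 755967 = -2502914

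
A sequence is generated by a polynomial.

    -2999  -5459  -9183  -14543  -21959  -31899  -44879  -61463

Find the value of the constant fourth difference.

-48

Δ: -2460, -3724, -5360, -7416, -9940, -12980, -16584
Δ²: -1264, -1636, -2056, -2524, -3040, -3604
Δ³: -372, -420, -468, -516, -564
Δ⁴: -48, -48, -48, -48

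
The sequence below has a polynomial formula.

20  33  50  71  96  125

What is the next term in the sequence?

13 , 17 , 21 , 25 , 29
4 , 4 , 4 , 4
The second differences are constant (4).
29 + 4 = 33;  125 + 33 = 158

158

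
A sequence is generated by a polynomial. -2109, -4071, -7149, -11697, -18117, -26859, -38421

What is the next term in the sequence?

D1: -1962, -3078, -4548, -6420, -8742, -11562
D2: -1116, -1470, -1872, -2322, -2820
D3: -354, -402, -450, -498
D4: -48, -48, -48
Fourth differences constant at -48.
-498 − 48 = -546;  -2820 − 546 = -3366;  -11562 − 3366 = -14928;  -38421 − 14928 = -53349

-53349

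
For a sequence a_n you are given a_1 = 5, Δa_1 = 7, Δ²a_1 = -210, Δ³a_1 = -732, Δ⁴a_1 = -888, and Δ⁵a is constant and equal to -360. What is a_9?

Build the table forward from the leading diagonal:
D5: -360, -360, -360, -360, -360, -360, -360, -360, -360
D4: -888, -1248, -1608, -1968, -2328, -2688, -3048, -3408, -3768
D3: -732, -1620, -2868, -4476, -6444, -8772, -11460, -14508, -17916
D2: -210, -942, -2562, -5430, -9906, -16350, -25122, -36582, -51090
D1: 7, -203, -1145, -3707, -9137, -19043, -35393, -60515, -97097
a: 5, 12, -191, -1336, -5043, -14180, -33223, -68616, -129131

-129131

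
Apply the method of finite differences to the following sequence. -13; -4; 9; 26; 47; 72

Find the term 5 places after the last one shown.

Δ: 9 , 13 , 17 , 21 , 25
Δ²: 4 , 4 , 4 , 4
Constant second difference = 4, so extend:
25 + 4 = 29;  72 + 29 = 101
29 + 4 = 33;  101 + 33 = 134
33 + 4 = 37;  134 + 37 = 171
37 + 4 = 41;  171 + 41 = 212
41 + 4 = 45;  212 + 45 = 257

257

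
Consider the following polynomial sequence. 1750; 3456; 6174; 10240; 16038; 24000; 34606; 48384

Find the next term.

65910

D1: 1706 , 2718 , 4066 , 5798 , 7962 , 10606 , 13778
D2: 1012 , 1348 , 1732 , 2164 , 2644 , 3172
D3: 336 , 384 , 432 , 480 , 528
D4: 48 , 48 , 48 , 48
The fourth differences are constant (48).
528 + 48 = 576;  3172 + 576 = 3748;  13778 + 3748 = 17526;  48384 + 17526 = 65910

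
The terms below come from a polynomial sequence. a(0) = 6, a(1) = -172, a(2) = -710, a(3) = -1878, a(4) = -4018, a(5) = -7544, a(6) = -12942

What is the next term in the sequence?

-20770

Δ: -178, -538, -1168, -2140, -3526, -5398
Δ²: -360, -630, -972, -1386, -1872
Δ³: -270, -342, -414, -486
Δ⁴: -72, -72, -72
Constant fourth difference = -72, so extend:
-486 − 72 = -558;  -1872 − 558 = -2430;  -5398 − 2430 = -7828;  -12942 − 7828 = -20770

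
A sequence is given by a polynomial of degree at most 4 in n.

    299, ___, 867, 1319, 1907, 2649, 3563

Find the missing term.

533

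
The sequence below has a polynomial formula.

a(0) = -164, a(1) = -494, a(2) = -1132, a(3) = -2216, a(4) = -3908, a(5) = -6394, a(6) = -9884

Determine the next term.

Δ: -330 , -638 , -1084 , -1692 , -2486 , -3490
Δ²: -308 , -446 , -608 , -794 , -1004
Δ³: -138 , -162 , -186 , -210
Δ⁴: -24 , -24 , -24
Fourth differences constant at -24.
-210 − 24 = -234;  -1004 − 234 = -1238;  -3490 − 1238 = -4728;  -9884 − 4728 = -14612

-14612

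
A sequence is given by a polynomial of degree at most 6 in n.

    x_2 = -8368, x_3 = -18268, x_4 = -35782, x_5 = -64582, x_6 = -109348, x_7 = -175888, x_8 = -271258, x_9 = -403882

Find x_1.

-3298

D1: -9900, -17514, -28800, -44766, -66540, -95370, -132624
D2: -7614, -11286, -15966, -21774, -28830, -37254
D3: -3672, -4680, -5808, -7056, -8424
D4: -1008, -1128, -1248, -1368
D5: -120, -120, -120
The fifth differences are constant at -120.
Work back: -1008 + 120 = -888;  -3672 + 888 = -2784;  -7614 + 2784 = -4830;  -9900 + 4830 = -5070;  -8368 + 5070 = -3298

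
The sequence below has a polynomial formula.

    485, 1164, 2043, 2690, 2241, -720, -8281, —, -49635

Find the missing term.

-23322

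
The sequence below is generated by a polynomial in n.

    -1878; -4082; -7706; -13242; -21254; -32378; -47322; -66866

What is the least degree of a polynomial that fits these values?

4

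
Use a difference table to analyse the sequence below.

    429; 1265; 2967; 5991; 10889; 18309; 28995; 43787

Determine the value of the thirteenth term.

D1: 836, 1702, 3024, 4898, 7420, 10686, 14792
D2: 866, 1322, 1874, 2522, 3266, 4106
D3: 456, 552, 648, 744, 840
D4: 96, 96, 96, 96
Fourth differences constant at 96.
840 + 96 = 936;  4106 + 936 = 5042;  14792 + 5042 = 19834;  43787 + 19834 = 63621
936 + 96 = 1032;  5042 + 1032 = 6074;  19834 + 6074 = 25908;  63621 + 25908 = 89529
1032 + 96 = 1128;  6074 + 1128 = 7202;  25908 + 7202 = 33110;  89529 + 33110 = 122639
1128 + 96 = 1224;  7202 + 1224 = 8426;  33110 + 8426 = 41536;  122639 + 41536 = 164175
1224 + 96 = 1320;  8426 + 1320 = 9746;  41536 + 9746 = 51282;  164175 + 51282 = 215457

215457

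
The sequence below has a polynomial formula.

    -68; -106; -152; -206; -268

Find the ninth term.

-596

First differences: -38 , -46 , -54 , -62
Second differences: -8 , -8 , -8
Second differences constant at -8.
-62 − 8 = -70;  -268 − 70 = -338
-70 − 8 = -78;  -338 − 78 = -416
-78 − 8 = -86;  -416 − 86 = -502
-86 − 8 = -94;  -502 − 94 = -596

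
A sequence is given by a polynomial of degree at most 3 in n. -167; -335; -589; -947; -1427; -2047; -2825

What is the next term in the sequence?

First differences: -168  -254  -358  -480  -620  -778
Second differences: -86  -104  -122  -140  -158
Third differences: -18  -18  -18  -18
Third differences constant at -18.
-158 − 18 = -176;  -778 − 176 = -954;  -2825 − 954 = -3779

-3779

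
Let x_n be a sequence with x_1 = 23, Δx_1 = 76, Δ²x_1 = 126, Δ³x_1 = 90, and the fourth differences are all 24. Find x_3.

Build the table forward from the leading diagonal:
D4: 24  24  24
D3: 90  114  138
D2: 126  216  330
D1: 76  202  418
x: 23  99  301

301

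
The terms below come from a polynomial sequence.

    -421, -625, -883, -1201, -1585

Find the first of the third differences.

First differences: -204, -258, -318, -384
Second differences: -54, -60, -66
Third differences: -6, -6

-6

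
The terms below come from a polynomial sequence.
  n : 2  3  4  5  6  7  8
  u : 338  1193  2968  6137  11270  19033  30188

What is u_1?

Δ: 855, 1775, 3169, 5133, 7763, 11155
Δ²: 920, 1394, 1964, 2630, 3392
Δ³: 474, 570, 666, 762
Δ⁴: 96, 96, 96
The fourth differences are constant at 96.
Work back: 474 − 96 = 378;  920 − 378 = 542;  855 − 542 = 313;  338 − 313 = 25

25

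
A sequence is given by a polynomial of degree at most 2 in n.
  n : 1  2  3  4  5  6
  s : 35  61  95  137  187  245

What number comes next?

311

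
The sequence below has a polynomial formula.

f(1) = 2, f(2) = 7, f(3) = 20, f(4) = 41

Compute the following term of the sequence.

70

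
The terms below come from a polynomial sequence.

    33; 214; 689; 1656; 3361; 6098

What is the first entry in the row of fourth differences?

Δ: 181, 475, 967, 1705, 2737
Δ²: 294, 492, 738, 1032
Δ³: 198, 246, 294
Δ⁴: 48, 48

48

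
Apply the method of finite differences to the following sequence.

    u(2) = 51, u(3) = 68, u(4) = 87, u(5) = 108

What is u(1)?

36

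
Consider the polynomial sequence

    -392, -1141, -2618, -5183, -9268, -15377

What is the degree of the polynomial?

-749, -1477, -2565, -4085, -6109
-728, -1088, -1520, -2024
-360, -432, -504
-72, -72
The fourth differences are constant, so the polynomial has degree 4.

4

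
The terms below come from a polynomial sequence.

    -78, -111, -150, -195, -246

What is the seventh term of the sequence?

-366

D1: -33, -39, -45, -51
D2: -6, -6, -6
Second differences constant at -6.
-51 − 6 = -57;  -246 − 57 = -303
-57 − 6 = -63;  -303 − 63 = -366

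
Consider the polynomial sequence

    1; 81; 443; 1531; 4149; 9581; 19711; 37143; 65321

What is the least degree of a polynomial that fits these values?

80, 362, 1088, 2618, 5432, 10130, 17432, 28178
282, 726, 1530, 2814, 4698, 7302, 10746
444, 804, 1284, 1884, 2604, 3444
360, 480, 600, 720, 840
120, 120, 120, 120
The fifth differences are constant, so the polynomial has degree 5.

5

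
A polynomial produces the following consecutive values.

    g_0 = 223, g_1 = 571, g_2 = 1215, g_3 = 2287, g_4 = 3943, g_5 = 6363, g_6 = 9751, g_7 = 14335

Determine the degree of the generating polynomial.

D1: 348, 644, 1072, 1656, 2420, 3388, 4584
D2: 296, 428, 584, 764, 968, 1196
D3: 132, 156, 180, 204, 228
D4: 24, 24, 24, 24
The fourth differences are constant, so the polynomial has degree 4.

4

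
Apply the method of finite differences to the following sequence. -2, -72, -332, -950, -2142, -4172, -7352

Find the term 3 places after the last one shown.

-70  -260  -618  -1192  -2030  -3180
-190  -358  -574  -838  -1150
-168  -216  -264  -312
-48  -48  -48
The fourth differences are constant (-48).
-312 − 48 = -360;  -1150 − 360 = -1510;  -3180 − 1510 = -4690;  -7352 − 4690 = -12042
-360 − 48 = -408;  -1510 − 408 = -1918;  -4690 − 1918 = -6608;  -12042 − 6608 = -18650
-408 − 48 = -456;  -1918 − 456 = -2374;  -6608 − 2374 = -8982;  -18650 − 8982 = -27632

-27632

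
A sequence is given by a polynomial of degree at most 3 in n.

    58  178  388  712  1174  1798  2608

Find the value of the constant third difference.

First differences: 120, 210, 324, 462, 624, 810
Second differences: 90, 114, 138, 162, 186
Third differences: 24, 24, 24, 24

24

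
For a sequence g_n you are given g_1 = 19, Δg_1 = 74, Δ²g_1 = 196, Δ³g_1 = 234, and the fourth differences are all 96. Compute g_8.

16203

Build the table forward from the leading diagonal:
D4: 96  96  96  96  96  96  96  96
D3: 234  330  426  522  618  714  810  906
D2: 196  430  760  1186  1708  2326  3040  3850
D1: 74  270  700  1460  2646  4354  6680  9720
g: 19  93  363  1063  2523  5169  9523  16203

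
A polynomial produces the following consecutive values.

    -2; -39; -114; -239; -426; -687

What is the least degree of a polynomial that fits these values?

3

First differences: -37, -75, -125, -187, -261
Second differences: -38, -50, -62, -74
Third differences: -12, -12, -12
The third differences are constant, so the polynomial has degree 3.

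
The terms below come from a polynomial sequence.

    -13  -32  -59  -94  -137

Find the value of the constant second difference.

-8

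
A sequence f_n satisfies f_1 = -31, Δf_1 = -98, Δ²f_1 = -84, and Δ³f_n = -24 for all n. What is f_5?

Build the table forward from the leading diagonal:
Δ³: -24  -24  -24  -24  -24
Δ²: -84  -108  -132  -156  -180
Δ: -98  -182  -290  -422  -578
f: -31  -129  -311  -601  -1023

-1023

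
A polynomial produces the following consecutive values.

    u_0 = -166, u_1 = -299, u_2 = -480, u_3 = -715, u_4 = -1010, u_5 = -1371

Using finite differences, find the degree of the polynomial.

3

First differences: -133, -181, -235, -295, -361
Second differences: -48, -54, -60, -66
Third differences: -6, -6, -6
The third differences are constant, so the polynomial has degree 3.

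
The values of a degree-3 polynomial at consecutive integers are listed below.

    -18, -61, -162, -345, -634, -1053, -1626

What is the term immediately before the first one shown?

First differences: -43, -101, -183, -289, -419, -573
Second differences: -58, -82, -106, -130, -154
Third differences: -24, -24, -24, -24
The third differences are constant at -24.
Work back: -58 + 24 = -34;  -43 + 34 = -9;  -18 + 9 = -9

-9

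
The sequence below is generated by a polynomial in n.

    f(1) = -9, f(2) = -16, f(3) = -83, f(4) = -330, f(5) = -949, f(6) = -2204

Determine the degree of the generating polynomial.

D1: -7, -67, -247, -619, -1255
D2: -60, -180, -372, -636
D3: -120, -192, -264
D4: -72, -72
The fourth differences are constant, so the polynomial has degree 4.

4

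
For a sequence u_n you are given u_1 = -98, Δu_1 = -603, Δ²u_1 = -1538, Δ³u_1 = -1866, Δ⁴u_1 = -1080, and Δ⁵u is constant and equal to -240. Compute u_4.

-8387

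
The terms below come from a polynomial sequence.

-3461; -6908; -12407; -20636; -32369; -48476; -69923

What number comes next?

-97772

D1: -3447, -5499, -8229, -11733, -16107, -21447
D2: -2052, -2730, -3504, -4374, -5340
D3: -678, -774, -870, -966
D4: -96, -96, -96
The fourth differences are constant (-96).
-966 − 96 = -1062;  -5340 − 1062 = -6402;  -21447 − 6402 = -27849;  -69923 − 27849 = -97772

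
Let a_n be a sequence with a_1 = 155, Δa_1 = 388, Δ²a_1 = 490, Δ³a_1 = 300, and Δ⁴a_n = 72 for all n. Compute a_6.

10355

Build the table forward from the leading diagonal:
D4: 72  72  72  72  72  72
D3: 300  372  444  516  588  660
D2: 490  790  1162  1606  2122  2710
D1: 388  878  1668  2830  4436  6558
a: 155  543  1421  3089  5919  10355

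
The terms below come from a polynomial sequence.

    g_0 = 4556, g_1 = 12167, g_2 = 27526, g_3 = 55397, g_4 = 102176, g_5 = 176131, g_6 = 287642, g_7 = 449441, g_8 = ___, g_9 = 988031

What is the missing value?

676852

Using the first 8 terms:
First differences: 7611  15359  27871  46779  73955  111511  161799
Second differences: 7748  12512  18908  27176  37556  50288
Third differences: 4764  6396  8268  10380  12732
Fourth differences: 1632  1872  2112  2352
Fifth differences: 240  240  240
Constant fifth difference = 240.
Extend forward: 2352 + 240 = 2592;  12732 + 2592 = 15324;  50288 + 15324 = 65612;  161799 + 65612 = 227411;  449441 + 227411 = 676852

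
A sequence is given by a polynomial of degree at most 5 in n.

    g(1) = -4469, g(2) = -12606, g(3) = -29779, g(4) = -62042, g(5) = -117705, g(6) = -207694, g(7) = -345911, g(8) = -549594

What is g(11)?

-1783419

First differences: -8137, -17173, -32263, -55663, -89989, -138217, -203683
Second differences: -9036, -15090, -23400, -34326, -48228, -65466
Third differences: -6054, -8310, -10926, -13902, -17238
Fourth differences: -2256, -2616, -2976, -3336
Fifth differences: -360, -360, -360
Constant fifth difference = -360, so extend:
-3336 − 360 = -3696;  -17238 − 3696 = -20934;  -65466 − 20934 = -86400;  -203683 − 86400 = -290083;  -549594 − 290083 = -839677
-3696 − 360 = -4056;  -20934 − 4056 = -24990;  -86400 − 24990 = -111390;  -290083 − 111390 = -401473;  -839677 − 401473 = -1241150
-4056 − 360 = -4416;  -24990 − 4416 = -29406;  -111390 − 29406 = -140796;  -401473 − 140796 = -542269;  -1241150 − 542269 = -1783419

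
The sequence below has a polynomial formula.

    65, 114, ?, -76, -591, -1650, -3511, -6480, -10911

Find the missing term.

Using the last 6 terms:
-515, -1059, -1861, -2969, -4431
-544, -802, -1108, -1462
-258, -306, -354
-48, -48
Constant fourth difference = -48.
Extend backward: -258 + 48 = -210;  -544 + 210 = -334;  -515 + 334 = -181;  -76 + 181 = 105

105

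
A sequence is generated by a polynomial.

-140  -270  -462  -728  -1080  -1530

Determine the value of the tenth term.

-4550

Δ: -130  -192  -266  -352  -450
Δ²: -62  -74  -86  -98
Δ³: -12  -12  -12
Constant third difference = -12, so extend:
-98 − 12 = -110;  -450 − 110 = -560;  -1530 − 560 = -2090
-110 − 12 = -122;  -560 − 122 = -682;  -2090 − 682 = -2772
-122 − 12 = -134;  -682 − 134 = -816;  -2772 − 816 = -3588
-134 − 12 = -146;  -816 − 146 = -962;  -3588 − 962 = -4550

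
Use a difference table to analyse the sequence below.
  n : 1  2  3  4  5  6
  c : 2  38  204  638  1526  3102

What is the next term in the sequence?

5648

36, 166, 434, 888, 1576
130, 268, 454, 688
138, 186, 234
48, 48
Constant fourth difference = 48, so extend:
234 + 48 = 282;  688 + 282 = 970;  1576 + 970 = 2546;  3102 + 2546 = 5648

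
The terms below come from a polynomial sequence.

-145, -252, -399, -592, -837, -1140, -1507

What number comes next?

D1: -107, -147, -193, -245, -303, -367
D2: -40, -46, -52, -58, -64
D3: -6, -6, -6, -6
The third differences are constant (-6).
-64 − 6 = -70;  -367 − 70 = -437;  -1507 − 437 = -1944

-1944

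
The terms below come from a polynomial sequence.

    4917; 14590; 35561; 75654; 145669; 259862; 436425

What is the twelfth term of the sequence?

3227510

Δ: 9673  20971  40093  70015  114193  176563
Δ²: 11298  19122  29922  44178  62370
Δ³: 7824  10800  14256  18192
Δ⁴: 2976  3456  3936
Δ⁵: 480  480
Constant fifth difference = 480, so extend:
3936 + 480 = 4416;  18192 + 4416 = 22608;  62370 + 22608 = 84978;  176563 + 84978 = 261541;  436425 + 261541 = 697966
4416 + 480 = 4896;  22608 + 4896 = 27504;  84978 + 27504 = 112482;  261541 + 112482 = 374023;  697966 + 374023 = 1071989
4896 + 480 = 5376;  27504 + 5376 = 32880;  112482 + 32880 = 145362;  374023 + 145362 = 519385;  1071989 + 519385 = 1591374
5376 + 480 = 5856;  32880 + 5856 = 38736;  145362 + 38736 = 184098;  519385 + 184098 = 703483;  1591374 + 703483 = 2294857
5856 + 480 = 6336;  38736 + 6336 = 45072;  184098 + 45072 = 229170;  703483 + 229170 = 932653;  2294857 + 932653 = 3227510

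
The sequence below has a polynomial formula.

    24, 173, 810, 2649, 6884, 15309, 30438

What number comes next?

55625

First differences: 149, 637, 1839, 4235, 8425, 15129
Second differences: 488, 1202, 2396, 4190, 6704
Third differences: 714, 1194, 1794, 2514
Fourth differences: 480, 600, 720
Fifth differences: 120, 120
Constant fifth difference = 120, so extend:
720 + 120 = 840;  2514 + 840 = 3354;  6704 + 3354 = 10058;  15129 + 10058 = 25187;  30438 + 25187 = 55625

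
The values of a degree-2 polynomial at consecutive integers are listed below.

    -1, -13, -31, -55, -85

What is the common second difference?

-6

D1: -12, -18, -24, -30
D2: -6, -6, -6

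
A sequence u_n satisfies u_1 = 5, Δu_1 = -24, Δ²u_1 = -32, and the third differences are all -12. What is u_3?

-75

Build the table forward from the leading diagonal:
D3: -12  -12  -12
D2: -32  -44  -56
D1: -24  -56  -100
u: 5  -19  -75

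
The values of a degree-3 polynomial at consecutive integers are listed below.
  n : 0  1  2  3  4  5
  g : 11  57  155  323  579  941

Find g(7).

D1: 46, 98, 168, 256, 362
D2: 52, 70, 88, 106
D3: 18, 18, 18
The third differences are constant (18).
106 + 18 = 124;  362 + 124 = 486;  941 + 486 = 1427
124 + 18 = 142;  486 + 142 = 628;  1427 + 628 = 2055

2055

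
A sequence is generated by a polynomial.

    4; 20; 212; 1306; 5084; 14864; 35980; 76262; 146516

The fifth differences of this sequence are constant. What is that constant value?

D1: 16, 192, 1094, 3778, 9780, 21116, 40282, 70254
D2: 176, 902, 2684, 6002, 11336, 19166, 29972
D3: 726, 1782, 3318, 5334, 7830, 10806
D4: 1056, 1536, 2016, 2496, 2976
D5: 480, 480, 480, 480

480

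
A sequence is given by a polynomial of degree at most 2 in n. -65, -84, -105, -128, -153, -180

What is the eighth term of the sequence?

First differences: -19, -21, -23, -25, -27
Second differences: -2, -2, -2, -2
The second differences are constant (-2).
-27 − 2 = -29;  -180 − 29 = -209
-29 − 2 = -31;  -209 − 31 = -240

-240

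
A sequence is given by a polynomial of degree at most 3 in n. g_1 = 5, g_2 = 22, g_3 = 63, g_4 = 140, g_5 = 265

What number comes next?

450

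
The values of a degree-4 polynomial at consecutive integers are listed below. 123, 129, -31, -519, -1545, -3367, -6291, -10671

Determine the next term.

-16909

First differences: 6, -160, -488, -1026, -1822, -2924, -4380
Second differences: -166, -328, -538, -796, -1102, -1456
Third differences: -162, -210, -258, -306, -354
Fourth differences: -48, -48, -48, -48
Constant fourth difference = -48, so extend:
-354 − 48 = -402;  -1456 − 402 = -1858;  -4380 − 1858 = -6238;  -10671 − 6238 = -16909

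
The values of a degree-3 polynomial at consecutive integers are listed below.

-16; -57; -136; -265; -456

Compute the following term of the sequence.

First differences: -41, -79, -129, -191
Second differences: -38, -50, -62
Third differences: -12, -12
Constant third difference = -12, so extend:
-62 − 12 = -74;  -191 − 74 = -265;  -456 − 265 = -721

-721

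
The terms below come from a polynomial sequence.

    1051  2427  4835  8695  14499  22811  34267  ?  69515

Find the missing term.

49575

Using the first 7 terms:
Δ: 1376  2408  3860  5804  8312  11456
Δ²: 1032  1452  1944  2508  3144
Δ³: 420  492  564  636
Δ⁴: 72  72  72
Constant fourth difference = 72.
Extend forward: 636 + 72 = 708;  3144 + 708 = 3852;  11456 + 3852 = 15308;  34267 + 15308 = 49575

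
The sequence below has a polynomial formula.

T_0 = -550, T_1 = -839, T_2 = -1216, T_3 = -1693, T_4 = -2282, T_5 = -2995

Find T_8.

-5998

First differences: -289, -377, -477, -589, -713
Second differences: -88, -100, -112, -124
Third differences: -12, -12, -12
Constant third difference = -12, so extend:
-124 − 12 = -136;  -713 − 136 = -849;  -2995 − 849 = -3844
-136 − 12 = -148;  -849 − 148 = -997;  -3844 − 997 = -4841
-148 − 12 = -160;  -997 − 160 = -1157;  -4841 − 1157 = -5998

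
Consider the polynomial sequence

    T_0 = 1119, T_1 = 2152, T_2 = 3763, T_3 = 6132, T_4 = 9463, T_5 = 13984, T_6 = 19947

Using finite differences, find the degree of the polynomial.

4

D1: 1033, 1611, 2369, 3331, 4521, 5963
D2: 578, 758, 962, 1190, 1442
D3: 180, 204, 228, 252
D4: 24, 24, 24
The fourth differences are constant, so the polynomial has degree 4.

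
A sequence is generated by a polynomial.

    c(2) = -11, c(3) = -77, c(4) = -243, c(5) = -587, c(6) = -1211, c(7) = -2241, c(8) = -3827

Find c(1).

D1: -66  -166  -344  -624  -1030  -1586
D2: -100  -178  -280  -406  -556
D3: -78  -102  -126  -150
D4: -24  -24  -24
The fourth differences are constant at -24.
Work back: -78 + 24 = -54;  -100 + 54 = -46;  -66 + 46 = -20;  -11 + 20 = 9

9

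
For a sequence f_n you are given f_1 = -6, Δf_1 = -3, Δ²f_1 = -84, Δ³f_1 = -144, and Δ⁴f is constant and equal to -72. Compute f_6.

-2661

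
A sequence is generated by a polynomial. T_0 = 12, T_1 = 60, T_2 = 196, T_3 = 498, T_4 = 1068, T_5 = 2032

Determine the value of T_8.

8908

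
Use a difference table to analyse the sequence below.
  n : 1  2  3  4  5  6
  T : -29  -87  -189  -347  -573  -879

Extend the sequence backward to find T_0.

First differences: -58  -102  -158  -226  -306
Second differences: -44  -56  -68  -80
Third differences: -12  -12  -12
The third differences are constant at -12.
Work back: -44 + 12 = -32;  -58 + 32 = -26;  -29 + 26 = -3

-3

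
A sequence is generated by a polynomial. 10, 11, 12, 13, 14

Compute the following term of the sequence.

15

1  1  1  1
The first differences are constant (1).
14 + 1 = 15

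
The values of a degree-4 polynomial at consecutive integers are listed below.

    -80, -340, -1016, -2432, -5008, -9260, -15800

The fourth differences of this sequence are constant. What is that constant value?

-96

D1: -260, -676, -1416, -2576, -4252, -6540
D2: -416, -740, -1160, -1676, -2288
D3: -324, -420, -516, -612
D4: -96, -96, -96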